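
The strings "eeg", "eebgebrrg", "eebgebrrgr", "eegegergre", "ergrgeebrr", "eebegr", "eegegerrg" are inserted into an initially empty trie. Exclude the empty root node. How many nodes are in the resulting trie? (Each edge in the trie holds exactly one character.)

32

Trace insertions, counting only characters that open a new branch:
  "eeg" → 3 new (e, e, g)
  "eebgebrrg" → prefix "ee" already present; 7 new (b, g, e, b, r, r, g)
  "eebgebrrgr" → prefix "eebgebrrg" already present; 1 new (r)
  "eegegergre" → prefix "eeg" already present; 7 new (e, g, e, r, g, r, e)
  "ergrgeebrr" → prefix "e" already present; 9 new (r, g, r, g, e, e, b, r, r)
  "eebegr" → prefix "eeb" already present; 3 new (e, g, r)
  "eegegerrg" → prefix "eegeger" already present; 2 new (r, g)
Total nodes = 3 + 7 + 1 + 7 + 9 + 3 + 2 = 32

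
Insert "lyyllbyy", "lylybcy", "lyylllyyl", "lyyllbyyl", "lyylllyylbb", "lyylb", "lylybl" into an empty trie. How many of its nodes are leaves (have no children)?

5

A leaf is a node with no children — equivalently, the end of a word that is not a proper prefix of any other stored word.
Those words: "lylybcy", "lylybl", "lyylb", "lyyllbyyl", "lyylllyylbb"
Leaf count: 5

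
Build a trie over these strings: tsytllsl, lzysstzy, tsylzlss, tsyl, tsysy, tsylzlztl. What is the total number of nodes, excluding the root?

26

Insert word by word; a character creates a node only if that edge doesn't already exist:
  "tsytllsl" → 8 new (t, s, y, t, l, l, s, l)
  "lzysstzy" → 8 new (l, z, y, s, s, t, z, y)
  "tsylzlss" → prefix "tsy" already present; 5 new (l, z, l, s, s)
  "tsyl" → prefix "tsyl" already present; 0 new (none)
  "tsysy" → prefix "tsy" already present; 2 new (s, y)
  "tsylzlztl" → prefix "tsylzl" already present; 3 new (z, t, l)
Total nodes = 8 + 8 + 5 + 0 + 2 + 3 = 26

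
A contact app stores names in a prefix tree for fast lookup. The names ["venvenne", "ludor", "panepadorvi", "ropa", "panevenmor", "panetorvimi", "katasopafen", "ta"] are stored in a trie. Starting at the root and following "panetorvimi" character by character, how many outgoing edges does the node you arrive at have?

0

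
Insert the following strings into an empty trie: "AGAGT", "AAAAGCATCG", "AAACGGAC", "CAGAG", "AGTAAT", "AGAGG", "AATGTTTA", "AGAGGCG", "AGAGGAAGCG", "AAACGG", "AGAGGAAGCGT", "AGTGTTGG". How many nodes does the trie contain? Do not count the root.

For each word, the new-node count is its length minus the longest prefix already in the trie:
  "AGAGT" → 5 new (A, G, A, G, T)
  "AAAAGCATCG" → prefix "A" already present; 9 new (A, A, A, G, C, A, T, C, G)
  "AAACGGAC" → prefix "AAA" already present; 5 new (C, G, G, A, C)
  "CAGAG" → 5 new (C, A, G, A, G)
  "AGTAAT" → prefix "AG" already present; 4 new (T, A, A, T)
  "AGAGG" → prefix "AGAG" already present; 1 new (G)
  "AATGTTTA" → prefix "AA" already present; 6 new (T, G, T, T, T, A)
  "AGAGGCG" → prefix "AGAGG" already present; 2 new (C, G)
  "AGAGGAAGCG" → prefix "AGAGG" already present; 5 new (A, A, G, C, G)
  "AAACGG" → prefix "AAACGG" already present; 0 new (none)
  "AGAGGAAGCGT" → prefix "AGAGGAAGCG" already present; 1 new (T)
  "AGTGTTGG" → prefix "AGT" already present; 5 new (G, T, T, G, G)
Total nodes = 5 + 9 + 5 + 5 + 4 + 1 + 6 + 2 + 5 + 0 + 1 + 5 = 48

48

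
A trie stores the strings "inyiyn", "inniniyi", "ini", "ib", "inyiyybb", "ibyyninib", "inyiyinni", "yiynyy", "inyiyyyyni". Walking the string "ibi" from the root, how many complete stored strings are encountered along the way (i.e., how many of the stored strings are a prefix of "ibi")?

1

Walk "ibi" from the root; an end-of-word marker is hit whenever a stored word is a prefix of "ibi".
Prefixes of the query that are stored words: "ib"
Count: 1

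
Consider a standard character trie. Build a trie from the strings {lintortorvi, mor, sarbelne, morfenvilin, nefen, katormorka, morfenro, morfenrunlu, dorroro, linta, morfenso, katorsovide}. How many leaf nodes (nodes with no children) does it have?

Leaves are exactly the stored words that no other stored word extends.
Those words: "dorroro", "katormorka", "katorsovide", "linta", "lintortorvi", "morfenro", "morfenrunlu", "morfenso", "morfenvilin", "nefen", "sarbelne"
Leaf count: 11

11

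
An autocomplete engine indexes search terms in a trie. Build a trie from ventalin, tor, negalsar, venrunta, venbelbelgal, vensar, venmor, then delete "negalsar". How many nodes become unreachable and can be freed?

8

Walk "negalsar" from the leaf back toward the root, removing each node that no remaining word uses.
No other word shares any prefix with "negalsar", so all 8 of its nodes go.
Nodes removed: 8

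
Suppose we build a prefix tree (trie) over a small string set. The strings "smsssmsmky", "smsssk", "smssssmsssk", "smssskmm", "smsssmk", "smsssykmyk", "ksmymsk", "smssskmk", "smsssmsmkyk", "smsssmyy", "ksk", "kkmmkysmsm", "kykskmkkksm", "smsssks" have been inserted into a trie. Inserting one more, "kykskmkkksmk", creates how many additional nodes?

1

Walking "kykskmkkksmk" from the root, the first 11 characters ("kykskmkkksm") follow existing edges; "k" is the first miss.
New nodes needed: |"kykskmkkksmk"| − 11 = 12 − 11 = 1.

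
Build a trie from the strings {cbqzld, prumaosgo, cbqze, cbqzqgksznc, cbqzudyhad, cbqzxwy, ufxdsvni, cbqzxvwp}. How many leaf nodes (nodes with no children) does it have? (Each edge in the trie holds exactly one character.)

8

A leaf is a node with no children — equivalently, the end of a word that is not a proper prefix of any other stored word.
Those words: "cbqze", "cbqzld", "cbqzqgksznc", "cbqzudyhad", "cbqzxvwp", "cbqzxwy", "prumaosgo", "ufxdsvni"
Leaf count: 8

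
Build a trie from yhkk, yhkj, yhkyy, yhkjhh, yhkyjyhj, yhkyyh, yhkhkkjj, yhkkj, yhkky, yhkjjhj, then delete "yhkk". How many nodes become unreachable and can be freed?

0

Walk "yhkk" from the leaf back toward the root, removing each node that no remaining word uses.
Every node on "yhkk" is still needed (e.g. by "yhkkj"), so nothing is freed.
Nodes removed: 0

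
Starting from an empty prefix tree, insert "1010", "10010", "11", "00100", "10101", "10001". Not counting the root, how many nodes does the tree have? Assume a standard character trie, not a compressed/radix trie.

Insert word by word; a character creates a node only if that edge doesn't already exist:
  "1010" → 4 new (1, 0, 1, 0)
  "10010" → prefix "10" already present; 3 new (0, 1, 0)
  "11" → prefix "1" already present; 1 new (1)
  "00100" → 5 new (0, 0, 1, 0, 0)
  "10101" → prefix "1010" already present; 1 new (1)
  "10001" → prefix "100" already present; 2 new (0, 1)
Total nodes = 4 + 3 + 1 + 5 + 1 + 2 = 16

16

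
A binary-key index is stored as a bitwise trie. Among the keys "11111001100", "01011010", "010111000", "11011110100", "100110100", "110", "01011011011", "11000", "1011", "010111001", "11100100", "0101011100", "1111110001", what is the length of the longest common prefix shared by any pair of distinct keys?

8

Look for the deepest trie node that still has at least two words in its subtree.
"010111000" and "010111001" agree on "01011100" (8 characters) before diverging; nothing deeper is shared.
Longest shared-prefix length: 8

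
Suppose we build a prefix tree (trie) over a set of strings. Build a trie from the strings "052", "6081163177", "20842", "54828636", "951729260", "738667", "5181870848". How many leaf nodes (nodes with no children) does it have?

Leaves are exactly the stored words that no other stored word extends.
Those words: "052", "20842", "5181870848", "54828636", "6081163177", "738667", "951729260"
Leaf count: 7

7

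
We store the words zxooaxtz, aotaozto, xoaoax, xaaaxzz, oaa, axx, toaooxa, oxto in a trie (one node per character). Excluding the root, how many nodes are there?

43

For each word, the new-node count is its length minus the longest prefix already in the trie:
  "zxooaxtz" → 8 new (z, x, o, o, a, x, t, z)
  "aotaozto" → 8 new (a, o, t, a, o, z, t, o)
  "xoaoax" → 6 new (x, o, a, o, a, x)
  "xaaaxzz" → prefix "x" already present; 6 new (a, a, a, x, z, z)
  "oaa" → 3 new (o, a, a)
  "axx" → prefix "a" already present; 2 new (x, x)
  "toaooxa" → 7 new (t, o, a, o, o, x, a)
  "oxto" → prefix "o" already present; 3 new (x, t, o)
Total nodes = 8 + 8 + 6 + 6 + 3 + 2 + 7 + 3 = 43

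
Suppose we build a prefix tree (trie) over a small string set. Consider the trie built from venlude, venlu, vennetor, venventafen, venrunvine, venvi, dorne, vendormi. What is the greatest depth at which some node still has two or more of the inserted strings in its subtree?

5

Look for the deepest trie node that still has at least two words in its subtree.
"venlu" and "venlude" agree on "venlu" (5 characters) before diverging; nothing deeper is shared.
Longest shared-prefix length: 5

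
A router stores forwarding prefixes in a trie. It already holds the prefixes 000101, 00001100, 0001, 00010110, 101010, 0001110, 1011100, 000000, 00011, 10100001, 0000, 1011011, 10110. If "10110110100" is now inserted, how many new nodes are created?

4

The longest prefix of "10110110100" already in the trie is "1011011" (length 7).
Each of the 4 remaining characters creates one node.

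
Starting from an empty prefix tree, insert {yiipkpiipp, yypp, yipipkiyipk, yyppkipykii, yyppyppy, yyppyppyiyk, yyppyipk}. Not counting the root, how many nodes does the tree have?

39

Trace insertions, counting only characters that open a new branch:
  "yiipkpiipp" → 10 new (y, i, i, p, k, p, i, i, p, p)
  "yypp" → prefix "y" already present; 3 new (y, p, p)
  "yipipkiyipk" → prefix "yi" already present; 9 new (p, i, p, k, i, y, i, p, k)
  "yyppkipykii" → prefix "yypp" already present; 7 new (k, i, p, y, k, i, i)
  "yyppyppy" → prefix "yypp" already present; 4 new (y, p, p, y)
  "yyppyppyiyk" → prefix "yyppyppy" already present; 3 new (i, y, k)
  "yyppyipk" → prefix "yyppy" already present; 3 new (i, p, k)
Total nodes = 10 + 3 + 9 + 7 + 4 + 3 + 3 = 39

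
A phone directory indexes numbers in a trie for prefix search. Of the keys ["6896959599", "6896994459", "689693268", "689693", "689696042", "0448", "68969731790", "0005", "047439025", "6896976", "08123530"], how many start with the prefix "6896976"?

1

Walk to "6896976"; the words in its subtree are exactly those with that prefix.
Words under "6896976": 6896976
Count: 1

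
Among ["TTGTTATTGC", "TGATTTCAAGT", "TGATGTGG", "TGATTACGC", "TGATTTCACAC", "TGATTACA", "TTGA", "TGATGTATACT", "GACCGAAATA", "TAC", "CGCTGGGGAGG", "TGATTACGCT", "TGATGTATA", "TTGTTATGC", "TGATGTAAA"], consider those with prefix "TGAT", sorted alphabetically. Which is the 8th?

DFS of the "TGAT" subtree visits, in order: "TGATGTAAA", "TGATGTATA", "TGATGTATACT", "TGATGTGG", "TGATTACA", "TGATTACGC", "TGATTACGCT", "TGATTTCAAGT", "TGATTTCACAC"
The 8th is TGATTTCAAGT.

TGATTTCAAGT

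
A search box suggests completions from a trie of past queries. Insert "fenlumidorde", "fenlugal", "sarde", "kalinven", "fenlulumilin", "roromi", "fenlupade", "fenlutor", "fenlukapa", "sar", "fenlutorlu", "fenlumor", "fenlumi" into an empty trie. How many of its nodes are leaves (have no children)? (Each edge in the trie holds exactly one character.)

A leaf is a node with no children — equivalently, the end of a word that is not a proper prefix of any other stored word.
Those words: "fenlugal", "fenlukapa", "fenlulumilin", "fenlumidorde", "fenlumor", "fenlupade", "fenlutorlu", "kalinven", "roromi", "sarde"
Leaf count: 10

10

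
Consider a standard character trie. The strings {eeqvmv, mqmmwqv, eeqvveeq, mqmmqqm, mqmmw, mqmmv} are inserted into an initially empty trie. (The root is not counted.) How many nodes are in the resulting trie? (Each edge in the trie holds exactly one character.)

21

Trace insertions, counting only characters that open a new branch:
  "eeqvmv" → 6 new (e, e, q, v, m, v)
  "mqmmwqv" → 7 new (m, q, m, m, w, q, v)
  "eeqvveeq" → prefix "eeqv" already present; 4 new (v, e, e, q)
  "mqmmqqm" → prefix "mqmm" already present; 3 new (q, q, m)
  "mqmmw" → prefix "mqmmw" already present; 0 new (none)
  "mqmmv" → prefix "mqmm" already present; 1 new (v)
Total nodes = 6 + 7 + 4 + 3 + 0 + 1 = 21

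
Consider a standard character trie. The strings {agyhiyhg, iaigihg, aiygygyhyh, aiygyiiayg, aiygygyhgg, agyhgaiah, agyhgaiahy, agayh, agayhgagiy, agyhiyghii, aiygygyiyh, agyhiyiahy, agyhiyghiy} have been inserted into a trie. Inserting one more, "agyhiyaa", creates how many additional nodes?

2

The longest prefix of "agyhiyaa" already in the trie is "agyhiy" (length 6).
So 8 − 6 = 2 new nodes.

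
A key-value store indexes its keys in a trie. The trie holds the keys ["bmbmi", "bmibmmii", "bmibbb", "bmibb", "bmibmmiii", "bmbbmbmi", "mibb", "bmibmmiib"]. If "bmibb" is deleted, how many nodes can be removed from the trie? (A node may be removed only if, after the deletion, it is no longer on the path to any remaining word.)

0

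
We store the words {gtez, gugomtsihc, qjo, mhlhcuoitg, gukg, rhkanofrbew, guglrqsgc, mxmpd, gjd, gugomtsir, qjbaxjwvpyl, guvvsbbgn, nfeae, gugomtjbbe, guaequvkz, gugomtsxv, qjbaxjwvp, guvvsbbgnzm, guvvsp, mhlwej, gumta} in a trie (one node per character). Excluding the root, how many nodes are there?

95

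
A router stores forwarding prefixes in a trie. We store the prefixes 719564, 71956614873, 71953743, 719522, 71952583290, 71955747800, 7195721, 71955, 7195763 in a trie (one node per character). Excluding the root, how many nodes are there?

36

For each word, the new-node count is its length minus the longest prefix already in the trie:
  "719564" → 6 new (7, 1, 9, 5, 6, 4)
  "71956614873" → prefix "71956" already present; 6 new (6, 1, 4, 8, 7, 3)
  "71953743" → prefix "7195" already present; 4 new (3, 7, 4, 3)
  "719522" → prefix "7195" already present; 2 new (2, 2)
  "71952583290" → prefix "71952" already present; 6 new (5, 8, 3, 2, 9, 0)
  "71955747800" → prefix "7195" already present; 7 new (5, 7, 4, 7, 8, 0, 0)
  "7195721" → prefix "7195" already present; 3 new (7, 2, 1)
  "71955" → prefix "71955" already present; 0 new (none)
  "7195763" → prefix "71957" already present; 2 new (6, 3)
Total nodes = 6 + 6 + 4 + 2 + 6 + 7 + 3 + 0 + 2 = 36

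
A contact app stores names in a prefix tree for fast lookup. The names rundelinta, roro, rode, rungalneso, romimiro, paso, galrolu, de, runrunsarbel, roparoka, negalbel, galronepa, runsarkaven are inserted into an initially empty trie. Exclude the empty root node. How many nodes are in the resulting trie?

Count nodes per top-level branch (shared prefixes stored once):
  'd'-branch (de): 2 nodes
  'g'-branch (galrolu, galronepa): 11 nodes
  'n'-branch (negalbel): 8 nodes
  'p'-branch (paso): 4 nodes
  'r'-branch (rode, romimiro, roparoka, roro, rundelinta, rungalneso, runrunsarbel, runsarkaven): 51 nodes
Sum: 76

76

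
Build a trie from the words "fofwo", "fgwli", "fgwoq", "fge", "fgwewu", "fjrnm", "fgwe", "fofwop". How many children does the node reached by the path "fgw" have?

The children of the "fgw" node are the distinct next characters among strings starting with "fgw".
Characters that immediately follow "fgw" among the stored strings: {e, l, o}.
That node has 3 child edges.

3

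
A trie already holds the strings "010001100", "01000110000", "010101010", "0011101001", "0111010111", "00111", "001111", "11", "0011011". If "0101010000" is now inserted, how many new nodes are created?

3

Walking "0101010000" from the root, the first 7 characters ("0101010") follow existing edges; "0" is the first miss.
So 10 − 7 = 3 new nodes.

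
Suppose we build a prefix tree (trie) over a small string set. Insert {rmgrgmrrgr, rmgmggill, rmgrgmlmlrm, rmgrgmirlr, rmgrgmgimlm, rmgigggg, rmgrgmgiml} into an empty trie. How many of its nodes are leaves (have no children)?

Leaves are exactly the stored words that no other stored word extends.
Those words: "rmgigggg", "rmgmggill", "rmgrgmgimlm", "rmgrgmirlr", "rmgrgmlmlrm", "rmgrgmrrgr"
Leaf count: 6

6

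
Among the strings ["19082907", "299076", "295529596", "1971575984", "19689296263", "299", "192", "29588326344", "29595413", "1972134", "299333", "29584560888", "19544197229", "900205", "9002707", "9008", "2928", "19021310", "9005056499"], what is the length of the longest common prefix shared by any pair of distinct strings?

4

Equivalently: take the maximum, over all pairs, of their longest common prefix length.
"29584560888" and "29588326344" agree on "2958" (4 characters) before diverging; nothing deeper is shared.
Longest shared-prefix length: 4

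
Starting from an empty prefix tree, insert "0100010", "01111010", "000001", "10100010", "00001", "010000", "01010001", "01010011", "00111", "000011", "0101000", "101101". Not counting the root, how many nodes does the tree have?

For each word, the new-node count is its length minus the longest prefix already in the trie:
  "0100010" → 7 new (0, 1, 0, 0, 0, 1, 0)
  "01111010" → prefix "01" already present; 6 new (1, 1, 1, 0, 1, 0)
  "000001" → prefix "0" already present; 5 new (0, 0, 0, 0, 1)
  "10100010" → 8 new (1, 0, 1, 0, 0, 0, 1, 0)
  "00001" → prefix "0000" already present; 1 new (1)
  "010000" → prefix "01000" already present; 1 new (0)
  "01010001" → prefix "010" already present; 5 new (1, 0, 0, 0, 1)
  "01010011" → prefix "010100" already present; 2 new (1, 1)
  "00111" → prefix "00" already present; 3 new (1, 1, 1)
  "000011" → prefix "00001" already present; 1 new (1)
  "0101000" → prefix "0101000" already present; 0 new (none)
  "101101" → prefix "101" already present; 3 new (1, 0, 1)
Total nodes = 7 + 6 + 5 + 8 + 1 + 1 + 5 + 2 + 3 + 1 + 0 + 3 = 42

42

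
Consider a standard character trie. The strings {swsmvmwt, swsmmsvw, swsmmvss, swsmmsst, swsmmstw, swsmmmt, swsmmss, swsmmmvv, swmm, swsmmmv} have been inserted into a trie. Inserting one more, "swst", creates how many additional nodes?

"sws" is already a path in the trie; the remaining "t" must be added.
So 4 − 3 = 1 new nodes.

1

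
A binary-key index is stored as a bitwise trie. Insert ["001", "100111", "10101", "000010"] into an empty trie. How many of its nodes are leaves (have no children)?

Leaves are exactly the stored words that no other stored word extends.
Those words: "000010", "001", "100111", "10101"
Leaf count: 4

4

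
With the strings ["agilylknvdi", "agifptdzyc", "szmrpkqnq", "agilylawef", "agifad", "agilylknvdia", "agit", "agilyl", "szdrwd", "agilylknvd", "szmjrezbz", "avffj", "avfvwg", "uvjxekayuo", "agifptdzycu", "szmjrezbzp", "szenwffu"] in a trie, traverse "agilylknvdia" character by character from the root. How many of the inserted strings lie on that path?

4

Check each prefix of "agilylknvdia" against the stored set — each match is an end-marker on the path.
Prefixes of the query that are stored words: "agilyl", "agilylknvd", "agilylknvdi", "agilylknvdia"
Count: 4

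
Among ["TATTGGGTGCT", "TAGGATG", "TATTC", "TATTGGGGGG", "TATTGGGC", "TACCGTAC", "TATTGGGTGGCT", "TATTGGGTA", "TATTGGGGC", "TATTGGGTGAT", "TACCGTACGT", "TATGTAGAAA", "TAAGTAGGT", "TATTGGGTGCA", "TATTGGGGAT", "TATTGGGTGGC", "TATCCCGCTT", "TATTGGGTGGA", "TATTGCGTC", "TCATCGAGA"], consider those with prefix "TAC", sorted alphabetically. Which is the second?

Words with prefix "TAC", in lexicographic order: "TACCGTAC", "TACCGTACGT"
The 2nd is TACCGTACGT.

TACCGTACGT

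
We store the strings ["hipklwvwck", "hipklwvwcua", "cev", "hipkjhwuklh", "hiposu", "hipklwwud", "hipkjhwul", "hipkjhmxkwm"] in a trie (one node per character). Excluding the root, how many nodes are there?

34

Count nodes per top-level branch (shared prefixes stored once):
  'c'-branch (cev): 3 nodes
  'h'-branch (hipkjhmxkwm, hipkjhwuklh, hipkjhwul, hipklwvwck, hipklwvwcua, hipklwwud, hiposu): 31 nodes
Sum: 34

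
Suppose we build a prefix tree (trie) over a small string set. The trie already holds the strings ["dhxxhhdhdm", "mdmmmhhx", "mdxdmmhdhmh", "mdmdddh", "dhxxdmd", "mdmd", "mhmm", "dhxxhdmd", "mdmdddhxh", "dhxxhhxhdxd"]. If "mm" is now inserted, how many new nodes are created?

Walking "mm" from the root, the first 1 characters ("m") follow existing edges; "m" is the first miss.
So 2 − 1 = 1 new nodes.

1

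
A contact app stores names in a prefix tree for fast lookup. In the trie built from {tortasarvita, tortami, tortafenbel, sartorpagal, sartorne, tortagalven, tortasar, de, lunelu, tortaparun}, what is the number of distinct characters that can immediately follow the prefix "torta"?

The children of the "torta" node are the distinct next characters among strings starting with "torta".
Distinct next characters after "torta": f, g, m, p, s.
That node has 5 child edges.

5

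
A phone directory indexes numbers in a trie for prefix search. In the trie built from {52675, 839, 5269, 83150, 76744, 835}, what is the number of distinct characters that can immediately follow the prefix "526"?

2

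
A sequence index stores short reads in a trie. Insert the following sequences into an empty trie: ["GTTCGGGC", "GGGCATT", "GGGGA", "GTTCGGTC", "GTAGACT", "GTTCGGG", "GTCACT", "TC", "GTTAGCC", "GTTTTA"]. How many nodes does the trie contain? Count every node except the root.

Insert word by word; a character creates a node only if that edge doesn't already exist:
  "GTTCGGGC" → 8 new (G, T, T, C, G, G, G, C)
  "GGGCATT" → prefix "G" already present; 6 new (G, G, C, A, T, T)
  "GGGGA" → prefix "GGG" already present; 2 new (G, A)
  "GTTCGGTC" → prefix "GTTCGG" already present; 2 new (T, C)
  "GTAGACT" → prefix "GT" already present; 5 new (A, G, A, C, T)
  "GTTCGGG" → prefix "GTTCGGG" already present; 0 new (none)
  "GTCACT" → prefix "GT" already present; 4 new (C, A, C, T)
  "TC" → 2 new (T, C)
  "GTTAGCC" → prefix "GTT" already present; 4 new (A, G, C, C)
  "GTTTTA" → prefix "GTT" already present; 3 new (T, T, A)
Total nodes = 8 + 6 + 2 + 2 + 5 + 0 + 4 + 2 + 4 + 3 = 36

36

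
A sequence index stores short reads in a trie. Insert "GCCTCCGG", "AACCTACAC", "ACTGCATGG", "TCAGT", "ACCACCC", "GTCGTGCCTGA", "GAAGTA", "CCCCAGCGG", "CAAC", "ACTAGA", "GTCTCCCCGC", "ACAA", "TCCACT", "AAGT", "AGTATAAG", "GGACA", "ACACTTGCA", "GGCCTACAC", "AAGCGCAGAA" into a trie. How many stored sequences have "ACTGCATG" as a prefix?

1

Walk to "ACTGCATG"; the words in its subtree are exactly those with that prefix.
Matches: "ACTGCATGG"
Count: 1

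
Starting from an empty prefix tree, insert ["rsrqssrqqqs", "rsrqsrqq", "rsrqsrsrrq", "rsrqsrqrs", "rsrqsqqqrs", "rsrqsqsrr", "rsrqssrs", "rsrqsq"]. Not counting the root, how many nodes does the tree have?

29

Insert word by word; a character creates a node only if that edge doesn't already exist:
  "rsrqssrqqqs" → 11 new (r, s, r, q, s, s, r, q, q, q, s)
  "rsrqsrqq" → prefix "rsrqs" already present; 3 new (r, q, q)
  "rsrqsrsrrq" → prefix "rsrqsr" already present; 4 new (s, r, r, q)
  "rsrqsrqrs" → prefix "rsrqsrq" already present; 2 new (r, s)
  "rsrqsqqqrs" → prefix "rsrqs" already present; 5 new (q, q, q, r, s)
  "rsrqsqsrr" → prefix "rsrqsq" already present; 3 new (s, r, r)
  "rsrqssrs" → prefix "rsrqssr" already present; 1 new (s)
  "rsrqsq" → prefix "rsrqsq" already present; 0 new (none)
Total nodes = 11 + 3 + 4 + 2 + 5 + 3 + 1 + 0 = 29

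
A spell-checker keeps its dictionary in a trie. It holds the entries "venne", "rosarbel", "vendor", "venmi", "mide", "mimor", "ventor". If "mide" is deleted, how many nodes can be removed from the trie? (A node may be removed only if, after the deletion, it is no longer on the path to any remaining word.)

2

After clearing the end-marker at "mide", prune upward until reaching a node still needed by another word.
The suffix "de" (2 nodes) is used only by "mide"; the node for "mi" still has the child "m", so pruning stops there.
Nodes removed: 2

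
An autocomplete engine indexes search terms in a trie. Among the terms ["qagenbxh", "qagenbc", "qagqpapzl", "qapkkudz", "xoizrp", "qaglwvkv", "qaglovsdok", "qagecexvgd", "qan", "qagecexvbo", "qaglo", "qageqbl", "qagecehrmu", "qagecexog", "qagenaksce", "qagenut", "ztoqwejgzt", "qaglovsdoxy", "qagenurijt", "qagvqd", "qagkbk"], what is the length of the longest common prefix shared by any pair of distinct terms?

The deepest shared node is where two words last agree before diverging.
e.g. "qaglovsdok" and "qaglovsdoxy" share the prefix "qaglovsdo" of length 9; no pair shares a longer one.
Longest shared-prefix length: 9

9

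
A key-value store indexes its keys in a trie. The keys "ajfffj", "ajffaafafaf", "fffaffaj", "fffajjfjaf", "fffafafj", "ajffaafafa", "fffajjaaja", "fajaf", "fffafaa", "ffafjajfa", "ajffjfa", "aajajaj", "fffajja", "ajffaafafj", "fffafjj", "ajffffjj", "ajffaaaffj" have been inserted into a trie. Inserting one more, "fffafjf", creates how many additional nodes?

1

The longest prefix of "fffafjf" already in the trie is "fffafj" (length 6).
So 7 − 6 = 1 new nodes.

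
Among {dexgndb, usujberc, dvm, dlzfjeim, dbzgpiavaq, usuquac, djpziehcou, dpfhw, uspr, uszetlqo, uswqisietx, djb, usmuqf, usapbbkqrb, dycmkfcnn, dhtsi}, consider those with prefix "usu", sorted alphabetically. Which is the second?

Filter for "usu…" and sort: "usujberc", "usuquac"
The 2nd is usuquac.

usuquac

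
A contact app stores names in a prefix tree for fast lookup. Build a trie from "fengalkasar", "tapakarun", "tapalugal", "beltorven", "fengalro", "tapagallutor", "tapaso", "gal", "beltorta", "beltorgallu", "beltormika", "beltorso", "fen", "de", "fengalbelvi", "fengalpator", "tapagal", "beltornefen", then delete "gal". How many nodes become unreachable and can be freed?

After clearing the end-marker at "gal", prune upward until reaching a node still needed by another word.
No other word shares any prefix with "gal", so all 3 of its nodes go.
Nodes removed: 3

3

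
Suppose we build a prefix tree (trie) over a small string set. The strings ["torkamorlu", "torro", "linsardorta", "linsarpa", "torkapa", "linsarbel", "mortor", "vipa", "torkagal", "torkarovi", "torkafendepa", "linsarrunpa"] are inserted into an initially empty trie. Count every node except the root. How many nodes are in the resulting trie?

59

Insert word by word; a character creates a node only if that edge doesn't already exist:
  "torkamorlu" → 10 new (t, o, r, k, a, m, o, r, l, u)
  "torro" → prefix "tor" already present; 2 new (r, o)
  "linsardorta" → 11 new (l, i, n, s, a, r, d, o, r, t, a)
  "linsarpa" → prefix "linsar" already present; 2 new (p, a)
  "torkapa" → prefix "torka" already present; 2 new (p, a)
  "linsarbel" → prefix "linsar" already present; 3 new (b, e, l)
  "mortor" → 6 new (m, o, r, t, o, r)
  "vipa" → 4 new (v, i, p, a)
  "torkagal" → prefix "torka" already present; 3 new (g, a, l)
  "torkarovi" → prefix "torka" already present; 4 new (r, o, v, i)
  "torkafendepa" → prefix "torka" already present; 7 new (f, e, n, d, e, p, a)
  "linsarrunpa" → prefix "linsar" already present; 5 new (r, u, n, p, a)
Total nodes = 10 + 2 + 11 + 2 + 2 + 3 + 6 + 4 + 3 + 4 + 7 + 5 = 59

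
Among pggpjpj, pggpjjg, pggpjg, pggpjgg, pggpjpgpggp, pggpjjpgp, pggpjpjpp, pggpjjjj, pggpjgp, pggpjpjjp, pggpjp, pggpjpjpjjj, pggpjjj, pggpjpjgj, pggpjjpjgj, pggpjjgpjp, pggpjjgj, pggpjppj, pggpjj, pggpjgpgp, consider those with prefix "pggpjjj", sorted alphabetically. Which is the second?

DFS of the "pggpjjj" subtree visits, in order: "pggpjjj", "pggpjjjj"
The 2nd is pggpjjjj.

pggpjjjj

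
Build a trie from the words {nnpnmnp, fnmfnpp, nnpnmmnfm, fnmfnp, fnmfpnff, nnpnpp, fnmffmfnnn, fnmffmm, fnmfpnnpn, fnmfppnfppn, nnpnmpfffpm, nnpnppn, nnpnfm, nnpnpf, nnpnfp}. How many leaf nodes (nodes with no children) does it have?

A leaf is a node with no children — equivalently, the end of a word that is not a proper prefix of any other stored word.
Those words: "fnmffmfnnn", "fnmffmm", "fnmfnpp", "fnmfpnff", "fnmfpnnpn", "fnmfppnfppn", "nnpnfm", "nnpnfp", "nnpnmmnfm", "nnpnmnp", "nnpnmpfffpm", "nnpnpf", "nnpnppn"
Leaf count: 13

13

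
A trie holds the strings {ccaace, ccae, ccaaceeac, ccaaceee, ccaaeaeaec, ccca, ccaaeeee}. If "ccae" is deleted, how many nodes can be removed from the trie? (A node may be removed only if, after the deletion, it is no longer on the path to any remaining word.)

Walk "ccae" from the leaf back toward the root, removing each node that no remaining word uses.
The suffix "e" (1 node) is used only by "ccae"; the node for "cca" still has the child "a", so pruning stops there.
Nodes removed: 1

1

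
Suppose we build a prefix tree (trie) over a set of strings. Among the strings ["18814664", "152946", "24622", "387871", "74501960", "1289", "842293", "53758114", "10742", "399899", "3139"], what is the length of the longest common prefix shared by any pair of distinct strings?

1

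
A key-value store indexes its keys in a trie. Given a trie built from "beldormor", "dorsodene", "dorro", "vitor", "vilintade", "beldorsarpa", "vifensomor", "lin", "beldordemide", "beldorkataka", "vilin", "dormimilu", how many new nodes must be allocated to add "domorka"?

5

Walking "domorka" from the root, the first 2 characters ("do") follow existing edges; "m" is the first miss.
So 7 − 2 = 5 new nodes.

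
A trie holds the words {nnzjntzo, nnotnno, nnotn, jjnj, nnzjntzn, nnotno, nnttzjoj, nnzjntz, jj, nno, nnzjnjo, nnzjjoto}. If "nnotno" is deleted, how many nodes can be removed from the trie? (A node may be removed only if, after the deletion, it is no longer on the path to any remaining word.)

1

A node on "nnotno"'s path can go only if nothing else ends at it or branches off below it.
The suffix "o" (1 node) is used only by "nnotno"; the node for "nnotn" still has the child "n", so pruning stops there.
Nodes removed: 1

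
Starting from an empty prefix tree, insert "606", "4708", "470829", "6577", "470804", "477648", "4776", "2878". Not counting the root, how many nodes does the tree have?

22

Trie structure (* marks end of a word):
(root)
├─ 2
│  └─ 8
│     └─ 7
│        └─ 8 *
├─ 4
│  └─ 7
│     ├─ 0
│     │  └─ 8 *
│     │     ├─ 0
│     │     │  └─ 4 *
│     │     └─ 2
│     │        └─ 9 *
│     └─ 7
│        └─ 6 *
│           └─ 4
│              └─ 8 *
└─ 6
   ├─ 0
   │  └─ 6 *
   └─ 5
      └─ 7
         └─ 7 *
Counting every labelled node above: 22.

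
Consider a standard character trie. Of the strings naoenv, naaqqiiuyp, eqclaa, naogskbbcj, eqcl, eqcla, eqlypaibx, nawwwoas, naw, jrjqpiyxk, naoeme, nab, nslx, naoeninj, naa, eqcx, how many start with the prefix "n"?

Filter for entries beginning with "n":
Words under "n": naa, naaqqiiuyp, nab, naoeme, naoeninj, naoenv, naogskbbcj, naw, nawwwoas, nslx
Count: 10

10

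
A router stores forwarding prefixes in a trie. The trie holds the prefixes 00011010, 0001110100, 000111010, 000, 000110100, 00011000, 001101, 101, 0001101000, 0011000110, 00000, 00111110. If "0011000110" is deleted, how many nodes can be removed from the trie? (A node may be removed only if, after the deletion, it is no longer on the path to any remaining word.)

5

Walk "0011000110" from the leaf back toward the root, removing each node that no remaining word uses.
The suffix "00110" (5 nodes) is used only by "0011000110"; the node for "00110" still has the child "1", so pruning stops there.
Nodes removed: 5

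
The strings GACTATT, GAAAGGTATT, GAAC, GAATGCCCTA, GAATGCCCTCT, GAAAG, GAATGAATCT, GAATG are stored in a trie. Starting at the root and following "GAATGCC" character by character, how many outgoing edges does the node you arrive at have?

The children of the "GAATGCC" node are the distinct next characters among strings starting with "GAATGCC".
Distinct next characters after "GAATGCC": C.
That node has 1 child edge.

1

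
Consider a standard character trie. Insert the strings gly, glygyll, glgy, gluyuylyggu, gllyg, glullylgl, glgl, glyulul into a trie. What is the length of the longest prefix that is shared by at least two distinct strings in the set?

Look for the deepest trie node that still has at least two words in its subtree.
e.g. "glgl" and "glgy" share the prefix "glg" of length 3; no pair shares a longer one.
Longest shared-prefix length: 3

3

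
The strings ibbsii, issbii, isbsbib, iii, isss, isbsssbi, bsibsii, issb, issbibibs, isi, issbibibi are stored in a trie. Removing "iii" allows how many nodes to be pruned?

Walk "iii" from the leaf back toward the root, removing each node that no remaining word uses.
The suffix "ii" (2 nodes) is used only by "iii"; the node for "i" still has the child "b", so pruning stops there.
Nodes removed: 2

2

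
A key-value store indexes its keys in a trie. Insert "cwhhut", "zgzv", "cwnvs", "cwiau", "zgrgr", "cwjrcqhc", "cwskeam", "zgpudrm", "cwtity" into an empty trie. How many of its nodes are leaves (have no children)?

9

Leaves are exactly the stored words that no other stored word extends.
Those words: "cwhhut", "cwiau", "cwjrcqhc", "cwnvs", "cwskeam", "cwtity", "zgpudrm", "zgrgr", "zgzv"
Leaf count: 9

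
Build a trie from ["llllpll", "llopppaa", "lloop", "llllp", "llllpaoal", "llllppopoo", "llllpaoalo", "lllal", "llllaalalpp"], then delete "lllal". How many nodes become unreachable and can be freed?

2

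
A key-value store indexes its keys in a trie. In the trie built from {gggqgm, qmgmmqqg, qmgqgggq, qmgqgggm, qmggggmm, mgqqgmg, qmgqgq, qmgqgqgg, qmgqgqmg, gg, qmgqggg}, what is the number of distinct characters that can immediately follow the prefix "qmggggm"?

Follow the path "qmggggm" to its node, then look at its outgoing edges.
Characters that immediately follow "qmggggm" among the stored strings: {m}.
That node has 1 child edge.

1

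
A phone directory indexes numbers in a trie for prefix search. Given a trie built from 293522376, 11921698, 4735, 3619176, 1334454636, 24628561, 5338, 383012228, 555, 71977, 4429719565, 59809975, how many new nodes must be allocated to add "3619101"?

2

The longest prefix of "3619101" already in the trie is "36191" (length 5).
So 7 − 5 = 2 new nodes.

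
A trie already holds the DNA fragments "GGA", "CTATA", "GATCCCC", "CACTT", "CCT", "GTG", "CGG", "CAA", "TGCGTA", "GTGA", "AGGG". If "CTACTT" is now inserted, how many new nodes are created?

"CTA" is already a path in the trie; the remaining "CTT" must be added.
New nodes needed: |"CTACTT"| − 3 = 6 − 3 = 3.

3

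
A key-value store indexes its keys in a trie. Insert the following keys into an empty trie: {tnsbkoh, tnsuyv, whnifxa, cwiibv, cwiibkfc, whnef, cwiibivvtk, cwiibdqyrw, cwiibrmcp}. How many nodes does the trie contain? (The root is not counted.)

For each word, the new-node count is its length minus the longest prefix already in the trie:
  "tnsbkoh" → 7 new (t, n, s, b, k, o, h)
  "tnsuyv" → prefix "tns" already present; 3 new (u, y, v)
  "whnifxa" → 7 new (w, h, n, i, f, x, a)
  "cwiibv" → 6 new (c, w, i, i, b, v)
  "cwiibkfc" → prefix "cwiib" already present; 3 new (k, f, c)
  "whnef" → prefix "whn" already present; 2 new (e, f)
  "cwiibivvtk" → prefix "cwiib" already present; 5 new (i, v, v, t, k)
  "cwiibdqyrw" → prefix "cwiib" already present; 5 new (d, q, y, r, w)
  "cwiibrmcp" → prefix "cwiib" already present; 4 new (r, m, c, p)
Total nodes = 7 + 3 + 7 + 6 + 3 + 2 + 5 + 5 + 4 = 42

42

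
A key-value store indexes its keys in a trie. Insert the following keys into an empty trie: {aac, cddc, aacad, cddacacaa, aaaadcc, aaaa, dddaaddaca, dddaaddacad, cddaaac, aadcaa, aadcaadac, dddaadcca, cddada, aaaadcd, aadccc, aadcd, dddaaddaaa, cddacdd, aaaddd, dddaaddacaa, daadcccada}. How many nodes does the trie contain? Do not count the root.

67

Count nodes per top-level branch (shared prefixes stored once):
  'a'-branch (aaaa, aaaadcc, aaaadcd, aaaddd, aac, aacad, aadcaa, aadcaadac, aadccc, aadcd): 24 nodes
  'c'-branch (cddaaac, cddacacaa, cddacdd, cddada, cddc): 17 nodes
  'd'-branch (daadcccada, dddaadcca, dddaaddaaa, dddaaddaca, dddaaddacaa, dddaaddacad): 26 nodes
Sum: 67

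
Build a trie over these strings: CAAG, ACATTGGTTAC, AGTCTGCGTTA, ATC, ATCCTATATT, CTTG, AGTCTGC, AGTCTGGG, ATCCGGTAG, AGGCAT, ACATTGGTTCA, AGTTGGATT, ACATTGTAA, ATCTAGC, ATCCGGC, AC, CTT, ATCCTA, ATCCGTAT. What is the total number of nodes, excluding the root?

Count nodes per top-level branch (shared prefixes stored once):
  'A'-branch (AC, ACATTGGTTAC, ACATTGGTTCA, ACATTGTAA, AGGCAT, AGTCTGC, AGTCTGCGTTA, AGTCTGGG, AGTTGGATT, ATC, ATCCGGC, ATCCGGTAG, ATCCGTAT, ATCCTA, ATCCTATATT, ATCTAGC): 60 nodes
  'C'-branch (CAAG, CTT, CTTG): 7 nodes
Sum: 67

67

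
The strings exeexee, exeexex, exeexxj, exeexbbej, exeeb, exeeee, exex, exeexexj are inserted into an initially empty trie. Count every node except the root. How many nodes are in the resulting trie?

Trace insertions, counting only characters that open a new branch:
  "exeexee" → 7 new (e, x, e, e, x, e, e)
  "exeexex" → prefix "exeexe" already present; 1 new (x)
  "exeexxj" → prefix "exeex" already present; 2 new (x, j)
  "exeexbbej" → prefix "exeex" already present; 4 new (b, b, e, j)
  "exeeb" → prefix "exee" already present; 1 new (b)
  "exeeee" → prefix "exee" already present; 2 new (e, e)
  "exex" → prefix "exe" already present; 1 new (x)
  "exeexexj" → prefix "exeexex" already present; 1 new (j)
Total nodes = 7 + 1 + 2 + 4 + 1 + 2 + 1 + 1 = 19

19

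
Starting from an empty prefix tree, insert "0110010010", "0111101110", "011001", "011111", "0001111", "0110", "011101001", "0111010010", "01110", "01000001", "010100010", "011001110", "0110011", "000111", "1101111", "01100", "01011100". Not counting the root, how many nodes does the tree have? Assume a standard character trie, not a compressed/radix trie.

Count nodes per top-level branch (shared prefixes stored once):
  '0'-branch (000111, 0001111, 01000001, 010100010, 01011100, 0110, 01100, 011001, 0110010010, 0110011, 011001110, 01110, 011101001, 0111010010, 0111101110, 011111): 49 nodes
  '1'-branch (1101111): 7 nodes
Sum: 56

56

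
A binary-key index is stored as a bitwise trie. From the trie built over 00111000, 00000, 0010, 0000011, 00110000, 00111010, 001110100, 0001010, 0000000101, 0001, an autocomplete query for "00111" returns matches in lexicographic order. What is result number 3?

001110100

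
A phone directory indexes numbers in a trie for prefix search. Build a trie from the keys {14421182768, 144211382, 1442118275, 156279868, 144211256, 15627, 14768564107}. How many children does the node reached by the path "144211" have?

3

Follow the path "144211" to its node, then look at its outgoing edges.
Distinct next characters after "144211": 2, 3, 8.
That node has 3 child edges.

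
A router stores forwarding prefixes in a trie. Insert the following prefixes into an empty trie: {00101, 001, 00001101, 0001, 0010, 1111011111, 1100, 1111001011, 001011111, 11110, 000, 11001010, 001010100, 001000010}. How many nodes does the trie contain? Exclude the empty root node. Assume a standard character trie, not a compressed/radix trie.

Trace insertions, counting only characters that open a new branch:
  "00101" → 5 new (0, 0, 1, 0, 1)
  "001" → prefix "001" already present; 0 new (none)
  "00001101" → prefix "00" already present; 6 new (0, 0, 1, 1, 0, 1)
  "0001" → prefix "000" already present; 1 new (1)
  "0010" → prefix "0010" already present; 0 new (none)
  "1111011111" → 10 new (1, 1, 1, 1, 0, 1, 1, 1, 1, 1)
  "1100" → prefix "11" already present; 2 new (0, 0)
  "1111001011" → prefix "11110" already present; 5 new (0, 1, 0, 1, 1)
  "001011111" → prefix "00101" already present; 4 new (1, 1, 1, 1)
  "11110" → prefix "11110" already present; 0 new (none)
  "000" → prefix "000" already present; 0 new (none)
  "11001010" → prefix "1100" already present; 4 new (1, 0, 1, 0)
  "001010100" → prefix "00101" already present; 4 new (0, 1, 0, 0)
  "001000010" → prefix "0010" already present; 5 new (0, 0, 0, 1, 0)
Total nodes = 5 + 0 + 6 + 1 + 0 + 10 + 2 + 5 + 4 + 0 + 0 + 4 + 4 + 5 = 46

46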